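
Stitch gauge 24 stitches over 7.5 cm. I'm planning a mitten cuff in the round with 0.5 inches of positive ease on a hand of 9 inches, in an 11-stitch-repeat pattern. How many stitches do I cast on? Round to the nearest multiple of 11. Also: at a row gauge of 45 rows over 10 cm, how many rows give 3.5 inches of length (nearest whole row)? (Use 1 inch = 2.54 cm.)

Cast on 77 stitches; work 40 rows.

Finished = 9 + 0.5 = 9.5 inches.
9.5 inches × 2.54 = 24.13 cm.
24/7.5 = 3.2 sts per cm; 24.13 × 3.2 = 77.22 sts.
Nearest multiple of 11 → 77.
3.5 inches = 8.89 cm; × 4.5 = 40.01 → 40 rows.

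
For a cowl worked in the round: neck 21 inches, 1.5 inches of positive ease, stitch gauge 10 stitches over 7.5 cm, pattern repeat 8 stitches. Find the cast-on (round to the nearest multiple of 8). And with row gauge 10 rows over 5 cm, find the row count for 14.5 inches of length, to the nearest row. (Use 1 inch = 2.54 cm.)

Cast on 80 stitches; work 74 rows.

Finished = 21 + 1.5 = 22.5 inches.
22.5 inches × 2.54 = 57.15 cm.
10/7.5 = 1.333 sts per cm; 57.15 × 1.333 = 76.20 sts.
Nearest multiple of 8 → 80.
14.5 inches = 36.83 cm; × 2 = 73.66 → 74 rows.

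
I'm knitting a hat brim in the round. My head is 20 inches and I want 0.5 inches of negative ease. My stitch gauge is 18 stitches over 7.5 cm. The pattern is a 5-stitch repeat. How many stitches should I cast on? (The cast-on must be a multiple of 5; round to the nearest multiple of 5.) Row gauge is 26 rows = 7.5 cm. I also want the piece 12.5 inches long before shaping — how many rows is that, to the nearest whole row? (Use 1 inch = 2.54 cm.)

Cast on 120 stitches; work 110 rows.

Finished = 20 − 0.5 = 19.5 inches.
19.5 inches × 2.54 = 49.53 cm.
18/7.5 = 2.4 sts per cm; 49.53 × 2.4 = 118.87 sts.
Nearest multiple of 5 → 120.
12.5 inches = 31.75 cm; × 3.467 = 110.07 → 110 rows.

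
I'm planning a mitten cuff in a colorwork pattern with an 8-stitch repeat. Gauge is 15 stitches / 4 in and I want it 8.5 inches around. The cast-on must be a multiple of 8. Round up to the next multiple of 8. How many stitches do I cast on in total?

15 / 4 = 3.75 sts per inch.
8.5 × 3.75 = 31.88 sts.
Next multiple of 8: 32.

32 stitches.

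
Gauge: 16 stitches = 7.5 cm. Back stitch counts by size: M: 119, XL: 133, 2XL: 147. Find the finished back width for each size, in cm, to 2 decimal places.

16/7.5 = 2.133 sts per cm.
M: 119 / 2.133 = 55.781 → 55.78 cm.
XL: 133 / 2.133 = 62.344 → 62.34 cm.
2XL: 147 / 2.133 = 68.906 → 68.91 cm.

M 55.78 cm; XL 62.34 cm; 2XL 68.91 cm.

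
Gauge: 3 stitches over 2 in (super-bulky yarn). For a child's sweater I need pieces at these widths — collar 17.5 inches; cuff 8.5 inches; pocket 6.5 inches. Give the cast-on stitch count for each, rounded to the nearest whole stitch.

Rate = 3/2 = 1.5 sts per in.
collar: 17.5 × 1.5 = 26.25 → 26.
cuff: 8.5 × 1.5 = 12.75 → 13.
pocket: 6.5 × 1.5 = 9.75 → 10.

collar 26; cuff 13; pocket 10.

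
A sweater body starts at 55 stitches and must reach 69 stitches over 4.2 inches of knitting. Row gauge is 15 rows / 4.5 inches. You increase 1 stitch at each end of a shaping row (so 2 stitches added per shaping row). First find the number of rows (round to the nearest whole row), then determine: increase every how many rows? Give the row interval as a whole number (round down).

Rows = 4.2 × 3.333 = 14.0 → 14 rows.
Stitches to add: 14 → 7 shaping rows (at 2 st each).
14 / 7 = 2.00 → every 2 rows.

Increase every 2nd row.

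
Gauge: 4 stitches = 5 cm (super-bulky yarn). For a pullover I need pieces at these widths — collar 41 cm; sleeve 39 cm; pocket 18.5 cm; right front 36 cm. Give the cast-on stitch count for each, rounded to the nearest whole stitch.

collar 33; sleeve 31; pocket 15; right front 29.

Rate = 4/5 = 0.8 sts per cm.
collar: 41 × 0.8 = 32.80 → 33.
sleeve: 39 × 0.8 = 31.20 → 31.
pocket: 18.5 × 0.8 = 14.80 → 15.
right front: 36 × 0.8 = 28.80 → 29.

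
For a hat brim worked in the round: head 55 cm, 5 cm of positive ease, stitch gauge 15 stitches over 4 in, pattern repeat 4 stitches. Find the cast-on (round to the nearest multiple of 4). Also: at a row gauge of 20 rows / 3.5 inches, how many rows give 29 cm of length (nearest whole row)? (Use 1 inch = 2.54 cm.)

Cast on 88 stitches; work 65 rows.

Finished = 55 + 5 = 60 cm.
60 cm × 1/2.54 = 23.62 inches.
15/4 = 3.75 sts per in; 23.62 × 3.75 = 88.58 sts.
Nearest multiple of 4 → 88.
29 cm = 11.42 inches; × 5.714 = 65.24 → 65 rows.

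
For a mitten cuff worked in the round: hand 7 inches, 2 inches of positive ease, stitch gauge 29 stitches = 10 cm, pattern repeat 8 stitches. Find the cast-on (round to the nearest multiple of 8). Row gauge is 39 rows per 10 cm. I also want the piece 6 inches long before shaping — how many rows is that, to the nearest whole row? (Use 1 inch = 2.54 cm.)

Cast on 64 stitches; work 59 rows.

Finished = 7 + 2 = 9 inches.
9 inches × 2.54 = 22.86 cm.
29/10 = 2.9 sts per cm; 22.86 × 2.9 = 66.29 sts.
Nearest multiple of 8 → 64.
6 inches = 15.24 cm; × 3.9 = 59.44 → 59 rows.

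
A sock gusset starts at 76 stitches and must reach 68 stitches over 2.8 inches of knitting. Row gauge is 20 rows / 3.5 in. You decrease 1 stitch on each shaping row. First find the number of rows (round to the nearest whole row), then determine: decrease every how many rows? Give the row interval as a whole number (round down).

Rows = 2.8 × 5.714 = 16.0 → 16 rows.
Stitches to remove: 8 → 8 shaping rows (at 1 st each).
16 / 8 = 2.00 → every 2 rows.

Decrease every 2nd row.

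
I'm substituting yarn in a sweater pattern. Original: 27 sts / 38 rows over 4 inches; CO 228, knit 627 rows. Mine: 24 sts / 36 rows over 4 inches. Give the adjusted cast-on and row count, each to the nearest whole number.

Stitches: 228 × 24/27 = 202.67 → 203.
Rows: 627 × 36/38 = 594.00 → 594.

Cast on 203 stitches; work 594 rows.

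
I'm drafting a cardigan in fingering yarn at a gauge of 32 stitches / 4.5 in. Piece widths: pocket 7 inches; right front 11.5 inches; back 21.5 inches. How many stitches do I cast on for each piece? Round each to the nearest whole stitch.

pocket 50; right front 82; back 153.

Rate = 32/4.5 = 7.111 sts per in.
pocket: 7 × 7.111 = 49.78 → 50.
right front: 11.5 × 7.111 = 81.78 → 82.
back: 21.5 × 7.111 = 152.89 → 153.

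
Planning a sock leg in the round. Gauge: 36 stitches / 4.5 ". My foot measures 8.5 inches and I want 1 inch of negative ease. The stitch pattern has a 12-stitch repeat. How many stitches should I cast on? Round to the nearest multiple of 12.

60 stitches.

Finished = 8.5 − 1 = 7.5 inches.
36 / 4.5 = 8 sts/in.
7.5 × 8 = 60.00 sts.
Nearest multiple of 12: 60.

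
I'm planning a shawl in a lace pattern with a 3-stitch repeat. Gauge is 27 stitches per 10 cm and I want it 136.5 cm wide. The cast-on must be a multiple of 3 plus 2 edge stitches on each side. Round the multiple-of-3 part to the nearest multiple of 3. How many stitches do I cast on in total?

370 stitches.

27 / 10 = 2.7 sts per cm.
136.5 × 2.7 = 368.55 sts.
Less 4 edge sts → 364.55 for the repeat.
Nearest multiple of 3: 366.
Add back 4 edge sts → 370.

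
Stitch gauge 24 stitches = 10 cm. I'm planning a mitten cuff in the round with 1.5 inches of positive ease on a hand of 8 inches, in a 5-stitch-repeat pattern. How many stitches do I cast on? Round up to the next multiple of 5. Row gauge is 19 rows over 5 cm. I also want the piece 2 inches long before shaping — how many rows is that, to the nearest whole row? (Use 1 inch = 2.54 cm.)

Cast on 60 stitches; work 19 rows.

Finished = 8 + 1.5 = 9.5 inches.
9.5 inches × 2.54 = 24.13 cm.
24/10 = 2.4 sts per cm; 24.13 × 2.4 = 57.91 sts.
Next multiple of 5 → 60.
2 inches = 5.08 cm; × 3.8 = 19.30 → 19 rows.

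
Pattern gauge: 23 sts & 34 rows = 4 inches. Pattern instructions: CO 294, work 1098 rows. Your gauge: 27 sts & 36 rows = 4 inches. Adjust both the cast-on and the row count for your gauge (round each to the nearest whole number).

Cast on 345 stitches; work 1163 rows.

Stitches: 294 × 27/23 = 345.13 → 345.
Rows: 1098 × 36/34 = 1162.59 → 1163.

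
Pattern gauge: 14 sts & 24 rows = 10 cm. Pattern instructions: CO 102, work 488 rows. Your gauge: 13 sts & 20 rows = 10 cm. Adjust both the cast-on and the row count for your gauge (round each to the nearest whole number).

Stitches: 102 × 13/14 = 94.71 → 95.
Rows: 488 × 20/24 = 406.67 → 407.

Cast on 95 stitches; work 407 rows.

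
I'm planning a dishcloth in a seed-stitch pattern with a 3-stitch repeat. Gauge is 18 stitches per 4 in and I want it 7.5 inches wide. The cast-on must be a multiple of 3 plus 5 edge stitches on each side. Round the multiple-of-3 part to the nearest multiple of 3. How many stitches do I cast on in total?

Cast on 34 stitches.

18 / 4 = 4.5 sts per inch.
7.5 × 4.5 = 33.75 sts.
Less 10 edge sts → 23.75 for the repeat.
Nearest multiple of 3: 24.
Add back 10 edge sts → 34.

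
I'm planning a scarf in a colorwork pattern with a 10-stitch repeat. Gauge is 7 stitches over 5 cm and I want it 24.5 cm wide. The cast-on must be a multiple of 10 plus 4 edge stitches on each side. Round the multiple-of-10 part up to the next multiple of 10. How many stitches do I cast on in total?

CO 38 sts.

7 / 5 = 1.4 sts per cm.
24.5 × 1.4 = 34.30 sts.
Less 8 edge sts → 26.30 for the repeat.
Next multiple of 10: 30.
Add back 8 edge sts → 38.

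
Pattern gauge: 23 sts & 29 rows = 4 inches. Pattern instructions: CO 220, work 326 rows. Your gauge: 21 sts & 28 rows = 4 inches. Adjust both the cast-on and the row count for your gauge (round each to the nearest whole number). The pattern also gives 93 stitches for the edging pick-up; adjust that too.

Stitches: 220 × 21/23 = 200.87 → 201.
Rows: 326 × 28/29 = 314.76 → 315.
edging pick-up: 93 × 21/23 = 84.91 → 85.

Cast on 201 stitches; work 315 rows; edging pick-up 85 stitches.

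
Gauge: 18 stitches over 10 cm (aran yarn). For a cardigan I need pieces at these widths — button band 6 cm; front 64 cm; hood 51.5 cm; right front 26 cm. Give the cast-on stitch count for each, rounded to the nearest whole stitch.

Rate = 18/10 = 1.8 sts per cm.
button band: 6 × 1.8 = 10.80 → 11.
front: 64 × 1.8 = 115.20 → 115.
hood: 51.5 × 1.8 = 92.70 → 93.
right front: 26 × 1.8 = 46.80 → 47.

button band 11; front 115; hood 93; right front 47.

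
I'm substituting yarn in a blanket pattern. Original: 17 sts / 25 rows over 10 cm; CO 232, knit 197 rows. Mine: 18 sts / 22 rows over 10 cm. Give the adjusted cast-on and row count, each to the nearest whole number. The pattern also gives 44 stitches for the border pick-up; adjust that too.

Stitches: 232 × 18/17 = 245.65 → 246.
Rows: 197 × 22/25 = 173.36 → 173.
border pick-up: 44 × 18/17 = 46.59 → 47.

Cast on 246 stitches; work 173 rows; border pick-up 47 stitches.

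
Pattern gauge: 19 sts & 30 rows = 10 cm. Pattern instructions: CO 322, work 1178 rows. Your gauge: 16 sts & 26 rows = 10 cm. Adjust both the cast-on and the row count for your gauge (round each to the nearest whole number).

Cast on 271 stitches; work 1021 rows.

Stitches: 322 × 16/19 = 271.16 → 271.
Rows: 1178 × 26/30 = 1020.93 → 1021.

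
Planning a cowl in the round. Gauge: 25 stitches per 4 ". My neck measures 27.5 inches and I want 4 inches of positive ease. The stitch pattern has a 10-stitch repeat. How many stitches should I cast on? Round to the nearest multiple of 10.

CO 200 sts.

Finished = 27.5 + 4 = 31.5 inches.
25 / 4 = 6.25 sts/in.
31.5 × 6.25 = 196.88 sts.
Nearest multiple of 10: 200.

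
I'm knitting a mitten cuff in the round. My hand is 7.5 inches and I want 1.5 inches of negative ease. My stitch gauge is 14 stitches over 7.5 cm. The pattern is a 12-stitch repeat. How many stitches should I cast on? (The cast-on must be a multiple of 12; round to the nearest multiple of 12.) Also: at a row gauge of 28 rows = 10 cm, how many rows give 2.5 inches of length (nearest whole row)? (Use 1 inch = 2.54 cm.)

Finished = 7.5 − 1.5 = 6 inches.
6 inches × 2.54 = 15.24 cm.
14/7.5 = 1.867 sts per cm; 15.24 × 1.867 = 28.45 sts.
Nearest multiple of 12 → 24.
2.5 inches = 6.35 cm; × 2.8 = 17.78 → 18 rows.

Cast on 24 stitches; work 18 rows.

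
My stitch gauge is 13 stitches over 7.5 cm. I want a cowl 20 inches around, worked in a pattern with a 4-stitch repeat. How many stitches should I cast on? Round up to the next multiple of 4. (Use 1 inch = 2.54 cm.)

92 stitches.

20 in = 20 × 2.54 = 50.80 cm.
13 / 7.5 = 1.733 sts/cm.
50.80 × 1.733 = 88.05 sts.
→ 92.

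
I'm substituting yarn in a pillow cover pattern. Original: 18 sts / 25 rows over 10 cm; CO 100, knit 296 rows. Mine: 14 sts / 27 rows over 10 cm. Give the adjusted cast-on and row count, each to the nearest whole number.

Stitches: 100 × 14/18 = 77.78 → 78.
Rows: 296 × 27/25 = 319.68 → 320.

Cast on 78 stitches; work 320 rows.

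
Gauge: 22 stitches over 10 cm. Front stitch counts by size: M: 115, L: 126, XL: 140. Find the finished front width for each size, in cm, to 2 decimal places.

M 52.27 cm; L 57.27 cm; XL 63.64 cm.

22/10 = 2.2 sts per cm.
M: 115 / 2.2 = 52.273 → 52.27 cm.
L: 126 / 2.2 = 57.273 → 57.27 cm.
XL: 140 / 2.2 = 63.636 → 63.64 cm.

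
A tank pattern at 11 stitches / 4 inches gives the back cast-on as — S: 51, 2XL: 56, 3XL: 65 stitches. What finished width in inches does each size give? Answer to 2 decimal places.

11/4 = 2.75 sts per in.
S: 51 / 2.75 = 18.545 → 18.55 in.
2XL: 56 / 2.75 = 20.364 → 20.36 in.
3XL: 65 / 2.75 = 23.636 → 23.64 in.

S 18.55 inches; 2XL 20.36 inches; 3XL 23.64 inches.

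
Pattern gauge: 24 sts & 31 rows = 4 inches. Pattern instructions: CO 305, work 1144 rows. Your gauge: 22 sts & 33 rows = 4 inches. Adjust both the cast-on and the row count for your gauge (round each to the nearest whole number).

Cast on 280 stitches; work 1218 rows.

Stitches: 305 × 22/24 = 279.58 → 280.
Rows: 1144 × 33/31 = 1217.81 → 1218.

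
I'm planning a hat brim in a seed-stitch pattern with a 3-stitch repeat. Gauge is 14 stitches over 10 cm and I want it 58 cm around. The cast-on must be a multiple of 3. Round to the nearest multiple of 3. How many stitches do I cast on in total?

14 / 10 = 1.4 sts per cm.
58 × 1.4 = 81.20 sts.
Nearest multiple of 3: 81.

CO 81 sts.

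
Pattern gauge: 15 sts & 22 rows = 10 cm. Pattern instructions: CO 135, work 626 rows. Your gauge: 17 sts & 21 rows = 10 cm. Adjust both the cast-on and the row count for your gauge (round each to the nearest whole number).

Stitches: 135 × 17/15 = 153.00 → 153.
Rows: 626 × 21/22 = 597.55 → 598.

Cast on 153 stitches; work 598 rows.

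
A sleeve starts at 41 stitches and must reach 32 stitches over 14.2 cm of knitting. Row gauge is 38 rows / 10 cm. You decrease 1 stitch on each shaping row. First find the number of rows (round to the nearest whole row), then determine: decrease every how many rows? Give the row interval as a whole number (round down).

Rows = 14.2 × 3.8 = 54.0 → 54 rows.
Stitches to remove: 9 → 9 shaping rows (at 1 st each).
54 / 9 = 6.00 → every 6 rows.

Decrease every 6th row.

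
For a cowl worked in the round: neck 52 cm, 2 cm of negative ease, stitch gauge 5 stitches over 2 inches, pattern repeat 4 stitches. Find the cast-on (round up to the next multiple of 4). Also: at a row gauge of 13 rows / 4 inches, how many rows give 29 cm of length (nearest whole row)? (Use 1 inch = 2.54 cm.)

Finished = 52 − 2 = 50 cm.
50 cm × 1/2.54 = 19.69 inches.
5/2 = 2.5 sts per in; 19.69 × 2.5 = 49.21 sts.
Next multiple of 4 → 52.
29 cm = 11.42 inches; × 3.25 = 37.11 → 37 rows.

Cast on 52 stitches; work 37 rows.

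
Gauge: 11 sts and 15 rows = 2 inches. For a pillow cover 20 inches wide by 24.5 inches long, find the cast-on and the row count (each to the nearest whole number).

Cast on 110 stitches and work 184 rows.

Stitch gauge = 11/2 = 5.5 sts/in; 20 × 5.5 = 110.00 → 110 sts.
Row gauge = 15/2 = 7.5 rows/in; 24.5 × 7.5 = 183.75 → 184 rows.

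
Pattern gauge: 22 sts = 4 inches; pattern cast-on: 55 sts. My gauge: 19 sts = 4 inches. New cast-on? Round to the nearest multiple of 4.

Scale factor = 19 / 22 = 0.864.
55 × 19 / 22 = 47.50 sts.
→ 48 sts.

CO 48 sts.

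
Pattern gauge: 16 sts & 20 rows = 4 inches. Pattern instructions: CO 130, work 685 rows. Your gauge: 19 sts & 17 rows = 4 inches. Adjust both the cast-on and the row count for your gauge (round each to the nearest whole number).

Stitches: 130 × 19/16 = 154.38 → 154.
Rows: 685 × 17/20 = 582.25 → 582.

Cast on 154 stitches; work 582 rows.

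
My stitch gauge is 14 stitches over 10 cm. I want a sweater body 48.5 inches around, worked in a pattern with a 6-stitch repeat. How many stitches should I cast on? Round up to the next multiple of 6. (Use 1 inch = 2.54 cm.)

Cast on 174 stitches.

48.5 in = 48.5 × 2.54 = 123.19 cm.
14 / 10 = 1.4 sts/cm.
123.19 × 1.4 = 172.47 sts.
→ 174.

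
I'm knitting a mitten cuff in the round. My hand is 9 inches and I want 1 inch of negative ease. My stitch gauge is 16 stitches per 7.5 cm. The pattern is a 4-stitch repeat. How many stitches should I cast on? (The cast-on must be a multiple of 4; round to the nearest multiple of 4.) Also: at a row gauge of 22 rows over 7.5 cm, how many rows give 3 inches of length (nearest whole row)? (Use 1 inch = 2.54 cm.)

Cast on 44 stitches; work 22 rows.

Finished = 9 − 1 = 8 inches.
8 inches × 2.54 = 20.32 cm.
16/7.5 = 2.133 sts per cm; 20.32 × 2.133 = 43.35 sts.
Nearest multiple of 4 → 44.
3 inches = 7.62 cm; × 2.933 = 22.35 → 22 rows.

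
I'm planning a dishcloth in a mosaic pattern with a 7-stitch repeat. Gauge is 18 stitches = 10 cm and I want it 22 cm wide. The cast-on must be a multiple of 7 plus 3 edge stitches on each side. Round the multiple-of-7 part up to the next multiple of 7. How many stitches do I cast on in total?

18 / 10 = 1.8 sts per cm.
22 × 1.8 = 39.60 sts.
Less 6 edge sts → 33.60 for the repeat.
Next multiple of 7: 35.
Add back 6 edge sts → 41.

Cast on 41 stitches.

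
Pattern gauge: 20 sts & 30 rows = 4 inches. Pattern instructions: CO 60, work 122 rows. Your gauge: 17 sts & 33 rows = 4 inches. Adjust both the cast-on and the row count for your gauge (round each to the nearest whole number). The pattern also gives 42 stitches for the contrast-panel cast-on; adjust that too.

Stitches: 60 × 17/20 = 51.00 → 51.
Rows: 122 × 33/30 = 134.20 → 134.
contrast-panel cast-on: 42 × 17/20 = 35.70 → 36.

Cast on 51 stitches; work 134 rows; contrast-panel cast-on 36 stitches.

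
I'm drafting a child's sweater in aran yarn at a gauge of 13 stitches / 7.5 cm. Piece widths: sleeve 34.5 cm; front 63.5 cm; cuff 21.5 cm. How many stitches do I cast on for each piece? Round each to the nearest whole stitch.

sleeve 60; front 110; cuff 37.

Rate = 13/7.5 = 1.733 sts per cm.
sleeve: 34.5 × 1.733 = 59.80 → 60.
front: 63.5 × 1.733 = 110.07 → 110.
cuff: 21.5 × 1.733 = 37.27 → 37.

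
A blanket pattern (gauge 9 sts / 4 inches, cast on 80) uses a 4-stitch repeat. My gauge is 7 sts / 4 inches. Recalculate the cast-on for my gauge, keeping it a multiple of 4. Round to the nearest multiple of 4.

64 stitches.

80 × 7 / 9 = 62.22.
Nearest multiple of 4: 64.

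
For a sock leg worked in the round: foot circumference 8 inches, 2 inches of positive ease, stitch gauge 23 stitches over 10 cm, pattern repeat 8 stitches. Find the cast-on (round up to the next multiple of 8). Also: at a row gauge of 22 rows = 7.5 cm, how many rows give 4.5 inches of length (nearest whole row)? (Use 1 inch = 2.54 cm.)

Cast on 64 stitches; work 34 rows.

Finished = 8 + 2 = 10 inches.
10 inches × 2.54 = 25.40 cm.
23/10 = 2.3 sts per cm; 25.40 × 2.3 = 58.42 sts.
Next multiple of 8 → 64.
4.5 inches = 11.43 cm; × 2.933 = 33.53 → 34 rows.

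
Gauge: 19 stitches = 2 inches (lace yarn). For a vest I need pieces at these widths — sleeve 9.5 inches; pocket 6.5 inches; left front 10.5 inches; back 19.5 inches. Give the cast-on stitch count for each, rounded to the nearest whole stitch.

sleeve 90; pocket 62; left front 100; back 185.

Rate = 19/2 = 9.5 sts per in.
sleeve: 9.5 × 9.5 = 90.25 → 90.
pocket: 6.5 × 9.5 = 61.75 → 62.
left front: 10.5 × 9.5 = 99.75 → 100.
back: 19.5 × 9.5 = 185.25 → 185.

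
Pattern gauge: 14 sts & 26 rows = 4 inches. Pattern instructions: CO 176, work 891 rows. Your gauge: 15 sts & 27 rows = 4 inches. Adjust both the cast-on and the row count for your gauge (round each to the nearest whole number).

Stitches: 176 × 15/14 = 188.57 → 189.
Rows: 891 × 27/26 = 925.27 → 925.

Cast on 189 stitches; work 925 rows.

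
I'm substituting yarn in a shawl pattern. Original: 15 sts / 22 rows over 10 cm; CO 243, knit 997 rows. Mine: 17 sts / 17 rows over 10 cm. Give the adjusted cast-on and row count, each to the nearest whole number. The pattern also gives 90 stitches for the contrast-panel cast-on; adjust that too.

Stitches: 243 × 17/15 = 275.40 → 275.
Rows: 997 × 17/22 = 770.41 → 770.
contrast-panel cast-on: 90 × 17/15 = 102.00 → 102.

Cast on 275 stitches; work 770 rows; contrast-panel cast-on 102 stitches.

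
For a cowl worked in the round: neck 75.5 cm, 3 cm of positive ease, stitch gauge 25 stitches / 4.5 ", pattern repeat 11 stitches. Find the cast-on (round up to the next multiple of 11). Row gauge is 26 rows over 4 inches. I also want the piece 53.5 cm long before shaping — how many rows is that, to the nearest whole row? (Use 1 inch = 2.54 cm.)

Finished = 75.5 + 3 = 78.5 cm.
78.5 cm × 1/2.54 = 30.91 inches.
25/4.5 = 5.556 sts per in; 30.91 × 5.556 = 171.70 sts.
Next multiple of 11 → 176.
53.5 cm = 21.06 inches; × 6.5 = 136.91 → 137 rows.

Cast on 176 stitches; work 137 rows.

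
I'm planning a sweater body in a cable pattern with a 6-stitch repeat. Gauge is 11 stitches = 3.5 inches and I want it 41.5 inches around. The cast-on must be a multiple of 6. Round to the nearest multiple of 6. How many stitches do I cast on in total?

132 stitches.

11 / 3.5 = 3.143 sts per inch.
41.5 × 3.143 = 130.43 sts.
Nearest multiple of 6: 132.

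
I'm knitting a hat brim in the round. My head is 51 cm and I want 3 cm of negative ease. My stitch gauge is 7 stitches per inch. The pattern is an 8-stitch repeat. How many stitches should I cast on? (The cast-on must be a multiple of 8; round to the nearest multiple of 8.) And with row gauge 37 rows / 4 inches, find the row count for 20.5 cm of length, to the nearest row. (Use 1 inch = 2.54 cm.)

Finished = 51 − 3 = 48 cm.
48 cm × 1/2.54 = 18.90 inches.
7/1 = 7 sts per in; 18.90 × 7 = 132.28 sts.
Nearest multiple of 8 → 136.
20.5 cm = 8.07 inches; × 9.25 = 74.66 → 75 rows.

Cast on 136 stitches; work 75 rows.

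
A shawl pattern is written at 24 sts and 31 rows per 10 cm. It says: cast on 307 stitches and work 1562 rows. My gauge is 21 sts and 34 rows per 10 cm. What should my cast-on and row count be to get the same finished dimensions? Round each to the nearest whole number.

Cast on 269 stitches; work 1713 rows.

Stitches: 307 × 21/24 = 268.62 → 269.
Rows: 1562 × 34/31 = 1713.16 → 1713.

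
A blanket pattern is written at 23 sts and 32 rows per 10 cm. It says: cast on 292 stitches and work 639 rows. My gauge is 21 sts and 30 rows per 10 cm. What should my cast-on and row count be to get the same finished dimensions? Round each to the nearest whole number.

Stitches: 292 × 21/23 = 266.61 → 267.
Rows: 639 × 30/32 = 599.06 → 599.

Cast on 267 stitches; work 599 rows.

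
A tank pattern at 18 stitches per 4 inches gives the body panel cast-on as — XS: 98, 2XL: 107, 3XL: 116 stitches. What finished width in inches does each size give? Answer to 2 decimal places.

XS 21.78 inches; 2XL 23.78 inches; 3XL 25.78 inches.

18/4 = 4.5 sts per in.
XS: 98 / 4.5 = 21.778 → 21.78 in.
2XL: 107 / 4.5 = 23.778 → 23.78 in.
3XL: 116 / 4.5 = 25.778 → 25.78 in.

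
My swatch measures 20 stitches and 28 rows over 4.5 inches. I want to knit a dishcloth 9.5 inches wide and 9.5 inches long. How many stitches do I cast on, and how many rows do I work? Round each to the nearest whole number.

Stitch gauge = 20/4.5 = 4.444 sts/in; 9.5 × 4.444 = 42.22 → 42 sts.
Row gauge = 28/4.5 = 6.222 rows/in; 9.5 × 6.222 = 59.11 → 59 rows.

Cast on 42 stitches and work 59 rows.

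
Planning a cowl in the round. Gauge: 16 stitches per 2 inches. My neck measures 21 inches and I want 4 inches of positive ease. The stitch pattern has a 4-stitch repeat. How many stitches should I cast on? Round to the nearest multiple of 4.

200 stitches.

Finished = 21 + 4 = 25 inches.
16 / 2 = 8 sts/in.
25 × 8 = 200.00 sts.
Nearest multiple of 4: 200.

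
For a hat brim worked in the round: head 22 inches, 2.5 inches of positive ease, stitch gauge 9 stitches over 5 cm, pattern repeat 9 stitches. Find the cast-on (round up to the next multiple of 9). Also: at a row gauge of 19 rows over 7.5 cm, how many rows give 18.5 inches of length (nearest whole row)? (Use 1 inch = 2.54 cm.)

Cast on 117 stitches; work 119 rows.

Finished = 22 + 2.5 = 24.5 inches.
24.5 inches × 2.54 = 62.23 cm.
9/5 = 1.8 sts per cm; 62.23 × 1.8 = 112.01 sts.
Next multiple of 9 → 117.
18.5 inches = 46.99 cm; × 2.533 = 119.04 → 119 rows.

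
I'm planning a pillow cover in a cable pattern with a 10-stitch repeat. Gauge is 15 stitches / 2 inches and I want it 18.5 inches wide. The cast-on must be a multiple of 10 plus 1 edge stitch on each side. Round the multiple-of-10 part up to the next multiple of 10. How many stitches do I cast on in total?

15 / 2 = 7.5 sts per inch.
18.5 × 7.5 = 138.75 sts.
Less 2 edge sts → 136.75 for the repeat.
Next multiple of 10: 140.
Add back 2 edge sts → 142.

Cast on 142 stitches.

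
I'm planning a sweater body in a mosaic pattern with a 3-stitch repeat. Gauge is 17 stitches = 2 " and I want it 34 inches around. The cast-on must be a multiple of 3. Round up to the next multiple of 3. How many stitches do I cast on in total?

Cast on 291 stitches.

17 / 2 = 8.5 sts per inch.
34 × 8.5 = 289.00 sts.
Next multiple of 3: 291.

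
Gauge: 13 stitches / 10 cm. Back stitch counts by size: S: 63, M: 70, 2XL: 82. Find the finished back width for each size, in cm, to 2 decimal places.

S 48.46 cm; M 53.85 cm; 2XL 63.08 cm.

13/10 = 1.3 sts per cm.
S: 63 / 1.3 = 48.462 → 48.46 cm.
M: 70 / 1.3 = 53.846 → 53.85 cm.
2XL: 82 / 1.3 = 63.077 → 63.08 cm.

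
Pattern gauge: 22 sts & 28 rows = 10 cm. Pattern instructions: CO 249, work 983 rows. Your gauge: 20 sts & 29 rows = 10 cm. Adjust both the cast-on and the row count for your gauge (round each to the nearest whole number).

Stitches: 249 × 20/22 = 226.36 → 226.
Rows: 983 × 29/28 = 1018.11 → 1018.

Cast on 226 stitches; work 1018 rows.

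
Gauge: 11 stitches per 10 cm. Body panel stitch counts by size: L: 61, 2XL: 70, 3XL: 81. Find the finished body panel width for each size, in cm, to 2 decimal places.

11/10 = 1.1 sts per cm.
L: 61 / 1.1 = 55.455 → 55.45 cm.
2XL: 70 / 1.1 = 63.636 → 63.64 cm.
3XL: 81 / 1.1 = 73.636 → 73.64 cm.

L 55.45 cm; 2XL 63.64 cm; 3XL 73.64 cm.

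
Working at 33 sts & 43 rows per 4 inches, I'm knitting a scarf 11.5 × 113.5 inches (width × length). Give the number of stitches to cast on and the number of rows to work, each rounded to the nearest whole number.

Stitch gauge = 33/4 = 8.25 sts/in; 11.5 × 8.25 = 94.88 → 95 sts.
Row gauge = 43/4 = 10.75 rows/in; 113.5 × 10.75 = 1220.12 → 1220 rows.

Cast on 95 stitches and work 1220 rows.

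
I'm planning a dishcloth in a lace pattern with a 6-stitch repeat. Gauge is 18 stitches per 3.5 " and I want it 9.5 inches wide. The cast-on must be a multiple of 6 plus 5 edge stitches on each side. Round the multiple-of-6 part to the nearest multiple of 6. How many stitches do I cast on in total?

Cast on 46 stitches.

18 / 3.5 = 5.143 sts per inch.
9.5 × 5.143 = 48.86 sts.
Less 10 edge sts → 38.86 for the repeat.
Nearest multiple of 6: 36.
Add back 10 edge sts → 46.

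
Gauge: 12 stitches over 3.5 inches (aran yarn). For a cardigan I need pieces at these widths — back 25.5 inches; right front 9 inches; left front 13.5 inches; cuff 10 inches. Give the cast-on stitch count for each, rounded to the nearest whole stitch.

back 87; right front 31; left front 46; cuff 34.

Rate = 12/3.5 = 3.429 sts per in.
back: 25.5 × 3.429 = 87.43 → 87.
right front: 9 × 3.429 = 30.86 → 31.
left front: 13.5 × 3.429 = 46.29 → 46.
cuff: 10 × 3.429 = 34.29 → 34.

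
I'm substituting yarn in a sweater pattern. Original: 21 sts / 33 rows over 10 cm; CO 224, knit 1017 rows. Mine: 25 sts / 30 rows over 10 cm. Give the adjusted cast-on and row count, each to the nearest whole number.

Cast on 267 stitches; work 925 rows.

Stitches: 224 × 25/21 = 266.67 → 267.
Rows: 1017 × 30/33 = 924.55 → 925.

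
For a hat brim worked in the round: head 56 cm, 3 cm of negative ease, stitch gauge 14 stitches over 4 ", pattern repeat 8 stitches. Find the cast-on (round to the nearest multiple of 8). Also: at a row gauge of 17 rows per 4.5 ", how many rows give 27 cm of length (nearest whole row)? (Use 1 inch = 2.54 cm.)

Cast on 72 stitches; work 40 rows.

Finished = 56 − 3 = 53 cm.
53 cm × 1/2.54 = 20.87 inches.
14/4 = 3.5 sts per in; 20.87 × 3.5 = 73.03 sts.
Nearest multiple of 8 → 72.
27 cm = 10.63 inches; × 3.778 = 40.16 → 40 rows.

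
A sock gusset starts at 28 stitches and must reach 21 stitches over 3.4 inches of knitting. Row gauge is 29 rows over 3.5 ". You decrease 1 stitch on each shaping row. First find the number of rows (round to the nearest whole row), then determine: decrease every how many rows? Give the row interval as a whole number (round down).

Decrease every 4th row.

Rows = 3.4 × 8.286 = 28.2 → 28 rows.
Stitches to remove: 7 → 7 shaping rows (at 1 st each).
28 / 7 = 4.00 → every 4 rows.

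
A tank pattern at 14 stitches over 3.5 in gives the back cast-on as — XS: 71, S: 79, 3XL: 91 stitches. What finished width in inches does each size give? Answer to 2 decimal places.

XS 17.75 inches; S 19.75 inches; 3XL 22.75 inches.

14/3.5 = 4 sts per in.
XS: 71 / 4 = 17.750 → 17.75 in.
S: 79 / 4 = 19.750 → 19.75 in.
3XL: 91 / 4 = 22.750 → 22.75 in.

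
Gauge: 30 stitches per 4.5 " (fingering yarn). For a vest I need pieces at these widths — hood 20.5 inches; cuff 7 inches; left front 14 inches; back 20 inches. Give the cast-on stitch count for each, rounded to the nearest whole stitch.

hood 137; cuff 47; left front 93; back 133.

Rate = 30/4.5 = 6.667 sts per in.
hood: 20.5 × 6.667 = 136.67 → 137.
cuff: 7 × 6.667 = 46.67 → 47.
left front: 14 × 6.667 = 93.33 → 93.
back: 20 × 6.667 = 133.33 → 133.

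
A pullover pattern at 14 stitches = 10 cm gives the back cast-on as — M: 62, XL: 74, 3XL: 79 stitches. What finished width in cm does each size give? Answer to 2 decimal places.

14/10 = 1.4 sts per cm.
M: 62 / 1.4 = 44.286 → 44.29 cm.
XL: 74 / 1.4 = 52.857 → 52.86 cm.
3XL: 79 / 1.4 = 56.429 → 56.43 cm.

M 44.29 cm; XL 52.86 cm; 3XL 56.43 cm.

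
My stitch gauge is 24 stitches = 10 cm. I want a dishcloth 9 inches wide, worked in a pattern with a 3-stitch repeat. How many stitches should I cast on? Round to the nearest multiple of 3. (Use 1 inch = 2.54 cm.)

CO 54 sts.

9 in = 9 × 2.54 = 22.86 cm.
24 / 10 = 2.4 sts/cm.
22.86 × 2.4 = 54.86 sts.
→ 54.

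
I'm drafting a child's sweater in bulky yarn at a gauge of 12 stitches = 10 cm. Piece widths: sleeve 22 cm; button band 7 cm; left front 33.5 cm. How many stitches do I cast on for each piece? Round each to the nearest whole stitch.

sleeve 26; button band 8; left front 40.

Rate = 12/10 = 1.2 sts per cm.
sleeve: 22 × 1.2 = 26.40 → 26.
button band: 7 × 1.2 = 8.40 → 8.
left front: 33.5 × 1.2 = 40.20 → 40.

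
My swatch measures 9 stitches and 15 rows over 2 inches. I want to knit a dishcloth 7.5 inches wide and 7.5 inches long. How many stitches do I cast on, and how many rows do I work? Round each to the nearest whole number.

Stitch gauge = 9/2 = 4.5 sts/in; 7.5 × 4.5 = 33.75 → 34 sts.
Row gauge = 15/2 = 7.5 rows/in; 7.5 × 7.5 = 56.25 → 56 rows.

Cast on 34 stitches and work 56 rows.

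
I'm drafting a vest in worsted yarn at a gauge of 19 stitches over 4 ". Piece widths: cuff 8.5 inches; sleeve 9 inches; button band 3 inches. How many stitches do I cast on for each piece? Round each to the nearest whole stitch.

cuff 40; sleeve 43; button band 14.

Rate = 19/4 = 4.75 sts per in.
cuff: 8.5 × 4.75 = 40.38 → 40.
sleeve: 9 × 4.75 = 42.75 → 43.
button band: 3 × 4.75 = 14.25 → 14.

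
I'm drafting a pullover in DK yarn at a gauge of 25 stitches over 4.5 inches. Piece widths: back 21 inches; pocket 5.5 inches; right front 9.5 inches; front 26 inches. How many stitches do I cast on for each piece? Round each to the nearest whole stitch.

Rate = 25/4.5 = 5.556 sts per in.
back: 21 × 5.556 = 116.67 → 117.
pocket: 5.5 × 5.556 = 30.56 → 31.
right front: 9.5 × 5.556 = 52.78 → 53.
front: 26 × 5.556 = 144.44 → 144.

back 117; pocket 31; right front 53; front 144.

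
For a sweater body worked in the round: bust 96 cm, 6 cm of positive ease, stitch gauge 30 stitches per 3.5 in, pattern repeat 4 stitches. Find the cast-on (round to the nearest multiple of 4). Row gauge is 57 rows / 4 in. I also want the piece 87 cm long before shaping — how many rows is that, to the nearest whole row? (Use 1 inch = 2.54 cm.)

Finished = 96 + 6 = 102 cm.
102 cm × 1/2.54 = 40.16 inches.
30/3.5 = 8.571 sts per in; 40.16 × 8.571 = 344.21 sts.
Nearest multiple of 4 → 344.
87 cm = 34.25 inches; × 14.25 = 488.09 → 488 rows.

Cast on 344 stitches; work 488 rows.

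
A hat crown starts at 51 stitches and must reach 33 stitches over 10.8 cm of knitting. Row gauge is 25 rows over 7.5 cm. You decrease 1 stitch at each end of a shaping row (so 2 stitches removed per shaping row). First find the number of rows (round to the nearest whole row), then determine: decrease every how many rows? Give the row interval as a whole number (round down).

Decrease every 4th row.

Rows = 10.8 × 3.333 = 36.0 → 36 rows.
Stitches to remove: 18 → 9 shaping rows (at 2 st each).
36 / 9 = 4.00 → every 4 rows.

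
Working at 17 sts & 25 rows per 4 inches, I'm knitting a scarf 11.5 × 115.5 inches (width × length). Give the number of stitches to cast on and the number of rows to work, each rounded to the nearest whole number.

Cast on 49 stitches and work 722 rows.

Stitch gauge = 17/4 = 4.25 sts/in; 11.5 × 4.25 = 48.88 → 49 sts.
Row gauge = 25/4 = 6.25 rows/in; 115.5 × 6.25 = 721.88 → 722 rows.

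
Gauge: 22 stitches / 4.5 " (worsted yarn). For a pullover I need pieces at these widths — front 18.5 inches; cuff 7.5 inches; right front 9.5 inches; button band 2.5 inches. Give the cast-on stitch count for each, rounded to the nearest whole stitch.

Rate = 22/4.5 = 4.889 sts per in.
front: 18.5 × 4.889 = 90.44 → 90.
cuff: 7.5 × 4.889 = 36.67 → 37.
right front: 9.5 × 4.889 = 46.44 → 46.
button band: 2.5 × 4.889 = 12.22 → 12.

front 90; cuff 37; right front 46; button band 12.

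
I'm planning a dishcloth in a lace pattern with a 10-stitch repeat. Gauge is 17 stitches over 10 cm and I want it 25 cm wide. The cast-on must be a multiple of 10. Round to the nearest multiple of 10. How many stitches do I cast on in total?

Cast on 40 stitches.

17 / 10 = 1.7 sts per cm.
25 × 1.7 = 42.50 sts.
Nearest multiple of 10: 40.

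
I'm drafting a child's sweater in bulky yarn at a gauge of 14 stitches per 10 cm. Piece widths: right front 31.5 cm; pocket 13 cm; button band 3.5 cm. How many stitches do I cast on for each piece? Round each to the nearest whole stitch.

Rate = 14/10 = 1.4 sts per cm.
right front: 31.5 × 1.4 = 44.10 → 44.
pocket: 13 × 1.4 = 18.20 → 18.
button band: 3.5 × 1.4 = 4.90 → 5.

right front 44; pocket 18; button band 5.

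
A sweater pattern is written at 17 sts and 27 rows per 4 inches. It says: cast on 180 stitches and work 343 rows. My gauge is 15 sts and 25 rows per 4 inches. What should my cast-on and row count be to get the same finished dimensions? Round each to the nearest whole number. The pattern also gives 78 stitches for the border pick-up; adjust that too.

Cast on 159 stitches; work 318 rows; border pick-up 69 stitches.

Stitches: 180 × 15/17 = 158.82 → 159.
Rows: 343 × 25/27 = 317.59 → 318.
border pick-up: 78 × 15/17 = 68.82 → 69.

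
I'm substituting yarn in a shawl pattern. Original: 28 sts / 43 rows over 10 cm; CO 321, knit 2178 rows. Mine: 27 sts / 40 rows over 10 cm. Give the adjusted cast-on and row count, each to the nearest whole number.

Cast on 310 stitches; work 2026 rows.

Stitches: 321 × 27/28 = 309.54 → 310.
Rows: 2178 × 40/43 = 2026.05 → 2026.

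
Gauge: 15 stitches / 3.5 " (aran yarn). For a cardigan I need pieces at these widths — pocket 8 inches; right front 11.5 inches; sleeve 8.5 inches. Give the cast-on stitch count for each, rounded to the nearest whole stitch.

pocket 34; right front 49; sleeve 36.

Rate = 15/3.5 = 4.286 sts per in.
pocket: 8 × 4.286 = 34.29 → 34.
right front: 11.5 × 4.286 = 49.29 → 49.
sleeve: 8.5 × 4.286 = 36.43 → 36.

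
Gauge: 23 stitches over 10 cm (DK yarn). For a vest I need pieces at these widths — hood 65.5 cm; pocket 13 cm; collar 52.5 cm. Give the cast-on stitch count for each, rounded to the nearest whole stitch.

Rate = 23/10 = 2.3 sts per cm.
hood: 65.5 × 2.3 = 150.65 → 151.
pocket: 13 × 2.3 = 29.90 → 30.
collar: 52.5 × 2.3 = 120.75 → 121.

hood 151; pocket 30; collar 121.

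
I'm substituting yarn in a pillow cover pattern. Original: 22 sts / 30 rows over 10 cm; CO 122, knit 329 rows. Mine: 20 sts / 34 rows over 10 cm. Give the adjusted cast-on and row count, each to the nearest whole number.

Stitches: 122 × 20/22 = 110.91 → 111.
Rows: 329 × 34/30 = 372.87 → 373.

Cast on 111 stitches; work 373 rows.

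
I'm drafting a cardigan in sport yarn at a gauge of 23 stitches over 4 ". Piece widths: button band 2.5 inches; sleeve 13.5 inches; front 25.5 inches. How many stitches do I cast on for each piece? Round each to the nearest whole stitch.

Rate = 23/4 = 5.75 sts per in.
button band: 2.5 × 5.75 = 14.38 → 14.
sleeve: 13.5 × 5.75 = 77.62 → 78.
front: 25.5 × 5.75 = 146.62 → 147.

button band 14; sleeve 78; front 147.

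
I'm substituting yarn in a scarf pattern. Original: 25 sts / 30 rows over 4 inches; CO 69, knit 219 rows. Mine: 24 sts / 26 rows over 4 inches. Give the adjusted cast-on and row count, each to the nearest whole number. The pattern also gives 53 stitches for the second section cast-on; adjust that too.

Cast on 66 stitches; work 190 rows; second section cast-on 51 stitches.

Stitches: 69 × 24/25 = 66.24 → 66.
Rows: 219 × 26/30 = 189.80 → 190.
second section cast-on: 53 × 24/25 = 50.88 → 51.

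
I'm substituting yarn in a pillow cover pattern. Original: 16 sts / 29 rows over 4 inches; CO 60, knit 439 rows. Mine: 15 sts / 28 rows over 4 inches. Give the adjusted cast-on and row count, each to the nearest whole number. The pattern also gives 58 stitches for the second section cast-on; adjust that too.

Stitches: 60 × 15/16 = 56.25 → 56.
Rows: 439 × 28/29 = 423.86 → 424.
second section cast-on: 58 × 15/16 = 54.38 → 54.

Cast on 56 stitches; work 424 rows; second section cast-on 54 stitches.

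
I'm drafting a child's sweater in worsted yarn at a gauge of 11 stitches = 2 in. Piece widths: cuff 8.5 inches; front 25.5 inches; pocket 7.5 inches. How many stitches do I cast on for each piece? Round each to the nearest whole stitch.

Rate = 11/2 = 5.5 sts per in.
cuff: 8.5 × 5.5 = 46.75 → 47.
front: 25.5 × 5.5 = 140.25 → 140.
pocket: 7.5 × 5.5 = 41.25 → 41.

cuff 47; front 140; pocket 41.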